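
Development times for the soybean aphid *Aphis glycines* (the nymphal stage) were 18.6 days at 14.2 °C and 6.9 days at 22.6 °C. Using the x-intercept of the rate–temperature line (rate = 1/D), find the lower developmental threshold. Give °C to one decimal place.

Linear rate model ⇒ the product D·(T − T_b) is constant across temperatures.
18.6·(14.2 − T_b) = 6.9·(22.6 − T_b)
T_b = (18.6·14.2 − 6.9·22.6) / (18.6 − 6.9) = 108.18 / 11.7 = 9.246 °C ≈ 9.2 °C.

9.2 °C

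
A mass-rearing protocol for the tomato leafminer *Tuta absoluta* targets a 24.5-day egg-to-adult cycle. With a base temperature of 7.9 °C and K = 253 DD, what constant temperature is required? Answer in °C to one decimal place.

18.2 °C

Required daily accumulation = 253 / 24.5 = 10.327 DD/day.
T = T_base + 10.327 = 7.9 + 10.327 = 18.227 ≈ 18.2 °C.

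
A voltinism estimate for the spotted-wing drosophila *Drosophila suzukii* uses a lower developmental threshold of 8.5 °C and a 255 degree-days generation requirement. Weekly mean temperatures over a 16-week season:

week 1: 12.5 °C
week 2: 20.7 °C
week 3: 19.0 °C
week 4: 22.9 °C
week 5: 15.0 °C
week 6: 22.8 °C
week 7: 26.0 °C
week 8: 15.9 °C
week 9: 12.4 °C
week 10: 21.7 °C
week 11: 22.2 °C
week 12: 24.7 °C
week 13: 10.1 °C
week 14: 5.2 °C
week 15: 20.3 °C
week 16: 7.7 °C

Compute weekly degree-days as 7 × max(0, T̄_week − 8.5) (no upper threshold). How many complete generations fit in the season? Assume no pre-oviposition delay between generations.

Weekly DD (7 × max(0, T̄ − 8.5)): 28.0, 85.4, 73.5, 100.8, 45.5, 100.1, 122.5, 51.8, 27.3, 92.4, 95.9, 113.4, 11.2, 0.0, 82.6, 0.0.
Season total = 1030.4 DD.
Complete generations = ⌊1030.4 / 255⌋ = 4.

4 generations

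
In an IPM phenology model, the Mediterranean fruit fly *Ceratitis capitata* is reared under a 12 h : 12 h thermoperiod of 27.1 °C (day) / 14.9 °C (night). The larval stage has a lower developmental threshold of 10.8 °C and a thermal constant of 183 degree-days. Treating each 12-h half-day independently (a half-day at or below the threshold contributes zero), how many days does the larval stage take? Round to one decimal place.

Day half: max(0, 27.1 − 10.8) × 0.5 = 16.3 × 0.5 = 8.15 DD.
Night half: max(0, 14.9 − 10.8) × 0.5 = 4.1 × 0.5 = 2.05 DD.
Per 24 h: 10.20 DD/day.
Duration = 183 / 10.20 = 17.941 ≈ 17.9 days.

17.9 days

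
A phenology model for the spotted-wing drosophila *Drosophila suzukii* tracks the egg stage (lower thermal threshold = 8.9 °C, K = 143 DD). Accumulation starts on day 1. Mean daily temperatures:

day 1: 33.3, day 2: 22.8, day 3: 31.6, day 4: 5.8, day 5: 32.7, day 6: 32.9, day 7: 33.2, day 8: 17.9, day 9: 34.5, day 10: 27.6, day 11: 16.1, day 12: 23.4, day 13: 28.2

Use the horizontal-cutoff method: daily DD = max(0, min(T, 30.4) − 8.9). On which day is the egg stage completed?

day 9

Daily DD above 8.9 °C (capped at 21.5): 21.5, 13.9, 21.5, 0.0, 21.5, 21.5, 21.5, 9.0, 21.5, 18.7, 7.2, 14.5, 19.3.
Cumulative: 21.5, 35.4, 56.9, 56.9, 78.4, 99.9, 121.4, 130.4, 151.9, 170.6, 177.8, 192.3, 211.6.
The total first reaches 143 DD on day 9.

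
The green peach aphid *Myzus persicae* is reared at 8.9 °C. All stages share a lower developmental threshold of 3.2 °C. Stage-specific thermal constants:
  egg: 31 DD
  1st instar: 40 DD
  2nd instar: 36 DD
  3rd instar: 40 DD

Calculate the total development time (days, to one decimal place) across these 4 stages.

25.8 days

Daily accumulation at 8.9 °C = 8.9 − 3.2 = 5.7 DD/day.
Total K = 31 + 40 + 36 + 40 = 147 DD.
Total duration = 147 / 5.7 = 25.789 ≈ 25.8 days.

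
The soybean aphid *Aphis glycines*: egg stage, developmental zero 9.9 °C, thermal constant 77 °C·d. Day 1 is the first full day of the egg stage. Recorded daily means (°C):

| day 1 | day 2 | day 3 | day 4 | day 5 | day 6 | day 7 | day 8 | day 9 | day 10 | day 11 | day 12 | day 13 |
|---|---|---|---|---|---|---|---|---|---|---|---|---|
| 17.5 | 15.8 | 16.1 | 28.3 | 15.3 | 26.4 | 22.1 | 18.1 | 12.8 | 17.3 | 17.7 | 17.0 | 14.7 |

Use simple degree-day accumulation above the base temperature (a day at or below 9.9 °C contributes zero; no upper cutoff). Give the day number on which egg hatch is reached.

Daily DD above 9.9 °C: 7.6, 5.9, 6.2, 18.4, 5.4, 16.5, 12.2, 8.2, 2.9, 7.4, 7.8, 7.1, 4.8.
Cumulative: 7.6, 13.5, 19.7, 38.1, 43.5, 60.0, 72.2, 80.4, 83.3, 90.7, 98.5, 105.6, 110.4.
The total first reaches 77 DD on day 8.

day 8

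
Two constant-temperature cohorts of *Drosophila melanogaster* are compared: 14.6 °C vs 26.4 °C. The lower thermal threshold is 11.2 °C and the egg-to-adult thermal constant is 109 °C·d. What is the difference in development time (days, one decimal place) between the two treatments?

24.9 days

At 14.6 °C: 109 / (14.6 − 11.2) = 109 / 3.4 = 32.059 d.
At 26.4 °C: 109 / (26.4 − 11.2) = 109 / 15.2 = 7.171 d.
Difference = |32.059 − 7.171| = 24.888 ≈ 24.9 days.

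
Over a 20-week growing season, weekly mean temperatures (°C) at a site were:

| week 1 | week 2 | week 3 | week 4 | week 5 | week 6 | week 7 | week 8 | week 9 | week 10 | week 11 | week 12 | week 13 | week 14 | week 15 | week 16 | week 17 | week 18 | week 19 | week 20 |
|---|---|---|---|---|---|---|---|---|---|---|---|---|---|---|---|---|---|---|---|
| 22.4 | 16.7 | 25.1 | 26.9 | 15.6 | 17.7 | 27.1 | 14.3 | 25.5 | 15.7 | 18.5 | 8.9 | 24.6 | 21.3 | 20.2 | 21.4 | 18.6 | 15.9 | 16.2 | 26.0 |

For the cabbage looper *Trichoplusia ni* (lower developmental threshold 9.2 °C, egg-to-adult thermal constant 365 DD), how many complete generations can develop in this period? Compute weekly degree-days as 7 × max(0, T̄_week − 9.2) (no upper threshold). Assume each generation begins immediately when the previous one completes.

Weekly DD (7 × max(0, T̄ − 9.2)): 92.4, 52.5, 111.3, 123.9, 44.8, 59.5, 125.3, 35.7, 114.1, 45.5, 65.1, 0.0, 107.8, 84.7, 77.0, 85.4, 65.8, 46.9, 49.0, 117.6.
Season total = 1504.3 DD.
Complete generations = ⌊1504.3 / 365⌋ = 4.

4 generations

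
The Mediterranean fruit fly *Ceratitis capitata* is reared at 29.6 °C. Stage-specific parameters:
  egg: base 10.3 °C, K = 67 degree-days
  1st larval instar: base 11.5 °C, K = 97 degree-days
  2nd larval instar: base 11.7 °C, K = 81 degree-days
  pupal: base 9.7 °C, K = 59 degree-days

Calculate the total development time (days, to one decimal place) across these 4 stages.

egg: 67 / (29.6 − 10.3) = 67 / 19.3 = 3.472 d.
1st larval instar: 97 / (29.6 − 11.5) = 97 / 18.1 = 5.359 d.
2nd larval instar: 81 / (29.6 − 11.7) = 81 / 17.9 = 4.525 d.
pupal: 59 / (29.6 − 9.7) = 59 / 19.9 = 2.965 d.
Sum = 16.321 ≈ 16.3 days.

16.3 days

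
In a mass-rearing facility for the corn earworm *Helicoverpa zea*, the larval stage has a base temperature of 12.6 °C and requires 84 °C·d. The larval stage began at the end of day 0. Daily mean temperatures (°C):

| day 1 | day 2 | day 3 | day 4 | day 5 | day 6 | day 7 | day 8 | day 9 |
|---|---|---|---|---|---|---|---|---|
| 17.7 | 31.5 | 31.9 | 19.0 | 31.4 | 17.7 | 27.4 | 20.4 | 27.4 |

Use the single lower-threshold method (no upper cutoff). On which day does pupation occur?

day 7

Daily DD above 12.6 °C: 5.1, 18.9, 19.3, 6.4, 18.8, 5.1, 14.8, 7.8, 14.8.
Cumulative: 5.1, 24.0, 43.3, 49.7, 68.5, 73.6, 88.4, 96.2, 111.0.
The total first reaches 84 DD on day 7.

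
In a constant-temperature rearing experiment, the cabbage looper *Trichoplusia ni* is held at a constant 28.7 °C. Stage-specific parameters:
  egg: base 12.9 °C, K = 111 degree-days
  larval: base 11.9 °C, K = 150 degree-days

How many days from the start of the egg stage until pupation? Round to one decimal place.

16.0 days

egg: 111 / (28.7 − 12.9) = 111 / 15.8 = 7.025 d.
larval: 150 / (28.7 − 11.9) = 150 / 16.8 = 8.929 d.
Sum = 15.954 ≈ 16.0 days.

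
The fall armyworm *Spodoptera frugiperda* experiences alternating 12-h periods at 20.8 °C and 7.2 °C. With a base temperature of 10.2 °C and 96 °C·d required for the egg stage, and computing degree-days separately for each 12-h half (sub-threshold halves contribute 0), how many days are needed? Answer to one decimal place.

Day half: max(0, 20.8 − 10.2) × 0.5 = 10.6 × 0.5 = 5.30 DD.
Night half: max(0, 7.2 − 10.2) × 0.5 = 0.0 × 0.5 = 0.00 DD.
Per 24 h: 5.30 DD/day.
Duration = 96 / 5.30 = 18.113 ≈ 18.1 days.

18.1 days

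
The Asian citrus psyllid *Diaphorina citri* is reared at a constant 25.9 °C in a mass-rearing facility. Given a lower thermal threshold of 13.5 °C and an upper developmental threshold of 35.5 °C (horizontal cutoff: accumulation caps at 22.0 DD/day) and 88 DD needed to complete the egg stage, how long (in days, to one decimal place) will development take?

Daily accumulation = 25.9 − 13.5 = 12.4 DD/day.
Duration = 88 / 12.4 = 7.097 ≈ 7.1 days.

7.1 days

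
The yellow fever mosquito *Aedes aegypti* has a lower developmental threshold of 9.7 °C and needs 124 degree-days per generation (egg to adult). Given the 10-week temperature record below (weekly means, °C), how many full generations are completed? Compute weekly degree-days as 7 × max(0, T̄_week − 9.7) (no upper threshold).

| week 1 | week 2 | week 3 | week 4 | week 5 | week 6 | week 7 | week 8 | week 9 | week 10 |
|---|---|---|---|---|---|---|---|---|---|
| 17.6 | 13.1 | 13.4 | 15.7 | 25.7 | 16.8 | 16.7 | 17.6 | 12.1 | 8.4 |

Weekly DD (7 × max(0, T̄ − 9.7)): 55.3, 23.8, 25.9, 42.0, 112.0, 49.7, 49.0, 55.3, 16.8, 0.0.
Season total = 429.8 DD.
Complete generations = ⌊429.8 / 124⌋ = 3.

3 generations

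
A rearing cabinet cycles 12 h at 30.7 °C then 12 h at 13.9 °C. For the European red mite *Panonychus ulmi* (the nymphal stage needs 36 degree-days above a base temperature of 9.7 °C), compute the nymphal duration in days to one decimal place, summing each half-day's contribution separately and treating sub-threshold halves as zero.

Day half: max(0, 30.7 − 9.7) × 0.5 = 21.0 × 0.5 = 10.50 DD.
Night half: max(0, 13.9 − 9.7) × 0.5 = 4.2 × 0.5 = 2.10 DD.
Per 24 h: 12.60 DD/day.
Duration = 36 / 12.60 = 2.857 ≈ 2.9 days.

2.9 days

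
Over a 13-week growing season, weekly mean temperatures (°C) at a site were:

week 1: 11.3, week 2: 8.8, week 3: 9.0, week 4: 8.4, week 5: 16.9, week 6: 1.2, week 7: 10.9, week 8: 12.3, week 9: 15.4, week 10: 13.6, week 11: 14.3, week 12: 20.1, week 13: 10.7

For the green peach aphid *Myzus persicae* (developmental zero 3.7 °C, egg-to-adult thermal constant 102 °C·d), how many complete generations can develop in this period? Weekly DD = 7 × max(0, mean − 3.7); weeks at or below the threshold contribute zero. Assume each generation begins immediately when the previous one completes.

7 generations

Weekly DD (7 × max(0, T̄ − 3.7)): 53.2, 35.7, 37.1, 32.9, 92.4, 0.0, 50.4, 60.2, 81.9, 69.3, 74.2, 114.8, 49.0.
Season total = 751.1 DD.
Complete generations = ⌊751.1 / 102⌋ = 7.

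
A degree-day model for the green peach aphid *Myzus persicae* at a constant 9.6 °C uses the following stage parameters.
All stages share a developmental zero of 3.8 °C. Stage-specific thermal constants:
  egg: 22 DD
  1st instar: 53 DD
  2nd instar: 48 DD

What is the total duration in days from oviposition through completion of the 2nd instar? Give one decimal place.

Daily accumulation at 9.6 °C = 9.6 − 3.8 = 5.8 DD/day.
Total K = 22 + 53 + 48 = 123 DD.
Total duration = 123 / 5.8 = 21.207 ≈ 21.2 days.

21.2 days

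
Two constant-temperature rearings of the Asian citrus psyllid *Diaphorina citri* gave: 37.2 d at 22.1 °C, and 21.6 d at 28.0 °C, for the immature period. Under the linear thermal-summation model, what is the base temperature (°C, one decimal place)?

13.9 °C

Under the model K = D·(T − T_b), so D₁·(T₁ − T_b) = D₂·(T₂ − T_b).
37.2·(22.1 − T_b) = 21.6·(28.0 − T_b)
T_b = (37.2·22.1 − 21.6·28.0) / (37.2 − 21.6) = 217.32 / 15.6 = 13.931 °C ≈ 13.9 °C.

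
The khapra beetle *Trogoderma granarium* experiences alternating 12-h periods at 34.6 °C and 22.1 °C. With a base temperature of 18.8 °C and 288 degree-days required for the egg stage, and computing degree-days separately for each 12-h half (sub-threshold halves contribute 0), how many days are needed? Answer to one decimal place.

30.2 days

Day half: max(0, 34.6 − 18.8) × 0.5 = 15.8 × 0.5 = 7.90 DD.
Night half: max(0, 22.1 − 18.8) × 0.5 = 3.3 × 0.5 = 1.65 DD.
Per 24 h: 9.55 DD/day.
Duration = 288 / 9.55 = 30.157 ≈ 30.2 days.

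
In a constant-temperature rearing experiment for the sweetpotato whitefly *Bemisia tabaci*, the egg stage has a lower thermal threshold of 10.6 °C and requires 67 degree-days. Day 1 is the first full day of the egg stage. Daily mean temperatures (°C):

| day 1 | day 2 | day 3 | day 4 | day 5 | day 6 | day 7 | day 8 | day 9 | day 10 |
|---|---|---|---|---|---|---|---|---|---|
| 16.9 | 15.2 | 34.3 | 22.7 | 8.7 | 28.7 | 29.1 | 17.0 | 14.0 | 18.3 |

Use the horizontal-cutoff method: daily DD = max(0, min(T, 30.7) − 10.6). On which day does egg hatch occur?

day 7

Daily DD above 10.6 °C (capped at 20.1): 6.3, 4.6, 20.1, 12.1, 0.0, 18.1, 18.5, 6.4, 3.4, 7.7.
Cumulative: 6.3, 10.9, 31.0, 43.1, 43.1, 61.2, 79.7, 86.1, 89.5, 97.2.
The total first reaches 67 DD on day 7.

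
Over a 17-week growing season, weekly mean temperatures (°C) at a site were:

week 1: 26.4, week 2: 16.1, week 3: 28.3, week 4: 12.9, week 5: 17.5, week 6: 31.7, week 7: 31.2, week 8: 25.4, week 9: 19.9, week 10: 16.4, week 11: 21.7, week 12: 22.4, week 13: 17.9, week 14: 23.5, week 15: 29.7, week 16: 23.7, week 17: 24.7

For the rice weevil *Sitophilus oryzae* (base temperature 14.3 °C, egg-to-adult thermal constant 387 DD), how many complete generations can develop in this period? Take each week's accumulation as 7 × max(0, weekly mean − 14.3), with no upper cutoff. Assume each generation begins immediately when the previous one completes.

Weekly DD (7 × max(0, T̄ − 14.3)): 84.7, 12.6, 98.0, 0.0, 22.4, 121.8, 118.3, 77.7, 39.2, 14.7, 51.8, 56.7, 25.2, 64.4, 107.8, 65.8, 72.8.
Season total = 1033.9 DD.
Complete generations = ⌊1033.9 / 387⌋ = 2.

2 generations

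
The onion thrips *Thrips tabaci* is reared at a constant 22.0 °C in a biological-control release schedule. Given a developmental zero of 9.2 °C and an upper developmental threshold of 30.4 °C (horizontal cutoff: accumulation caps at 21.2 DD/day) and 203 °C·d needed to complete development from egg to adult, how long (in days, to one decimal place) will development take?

Daily accumulation = 22.0 − 9.2 = 12.8 DD/day.
Duration = 203 / 12.8 = 15.859 ≈ 15.9 days.

15.9 days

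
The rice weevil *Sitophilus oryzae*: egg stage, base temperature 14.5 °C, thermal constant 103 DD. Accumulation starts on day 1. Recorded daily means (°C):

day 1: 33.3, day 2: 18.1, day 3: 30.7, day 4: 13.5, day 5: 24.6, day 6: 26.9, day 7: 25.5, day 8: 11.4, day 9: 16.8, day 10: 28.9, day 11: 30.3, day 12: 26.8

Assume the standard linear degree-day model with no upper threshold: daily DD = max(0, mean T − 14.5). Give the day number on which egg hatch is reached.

Daily DD above 14.5 °C: 18.8, 3.6, 16.2, 0.0, 10.1, 12.4, 11.0, 0.0, 2.3, 14.4, 15.8, 12.3.
Cumulative: 18.8, 22.4, 38.6, 38.6, 48.7, 61.1, 72.1, 72.1, 74.4, 88.8, 104.6, 116.9.
The total first reaches 103 DD on day 11.

day 11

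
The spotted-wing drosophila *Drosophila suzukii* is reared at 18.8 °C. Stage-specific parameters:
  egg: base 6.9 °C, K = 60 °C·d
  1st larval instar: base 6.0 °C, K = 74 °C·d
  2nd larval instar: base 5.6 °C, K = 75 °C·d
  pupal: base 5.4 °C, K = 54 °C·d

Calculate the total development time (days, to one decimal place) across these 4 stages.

20.5 days

egg: 60 / (18.8 − 6.9) = 60 / 11.9 = 5.042 d.
1st larval instar: 74 / (18.8 − 6.0) = 74 / 12.8 = 5.781 d.
2nd larval instar: 75 / (18.8 − 5.6) = 75 / 13.2 = 5.682 d.
pupal: 54 / (18.8 − 5.4) = 54 / 13.4 = 4.030 d.
Sum = 20.535 ≈ 20.5 days.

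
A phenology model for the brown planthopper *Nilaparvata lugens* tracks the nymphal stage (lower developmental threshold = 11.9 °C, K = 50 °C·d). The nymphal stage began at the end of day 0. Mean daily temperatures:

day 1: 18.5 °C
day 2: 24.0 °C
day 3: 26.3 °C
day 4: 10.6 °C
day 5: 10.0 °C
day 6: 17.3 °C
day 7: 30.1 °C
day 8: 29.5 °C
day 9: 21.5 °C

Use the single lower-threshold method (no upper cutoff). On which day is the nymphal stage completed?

Daily DD above 11.9 °C: 6.6, 12.1, 14.4, 0.0, 0.0, 5.4, 18.2, 17.6, 9.6.
Cumulative: 6.6, 18.7, 33.1, 33.1, 33.1, 38.5, 56.7, 74.3, 83.9.
The total first reaches 50 DD on day 7.

day 7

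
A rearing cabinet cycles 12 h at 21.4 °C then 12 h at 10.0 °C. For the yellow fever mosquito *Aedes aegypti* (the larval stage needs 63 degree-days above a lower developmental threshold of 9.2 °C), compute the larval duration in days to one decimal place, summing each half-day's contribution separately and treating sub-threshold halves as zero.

Day half: max(0, 21.4 − 9.2) × 0.5 = 12.2 × 0.5 = 6.10 DD.
Night half: max(0, 10.0 − 9.2) × 0.5 = 0.8 × 0.5 = 0.40 DD.
Per 24 h: 6.50 DD/day.
Duration = 63 / 6.50 = 9.692 ≈ 9.7 days.

9.7 days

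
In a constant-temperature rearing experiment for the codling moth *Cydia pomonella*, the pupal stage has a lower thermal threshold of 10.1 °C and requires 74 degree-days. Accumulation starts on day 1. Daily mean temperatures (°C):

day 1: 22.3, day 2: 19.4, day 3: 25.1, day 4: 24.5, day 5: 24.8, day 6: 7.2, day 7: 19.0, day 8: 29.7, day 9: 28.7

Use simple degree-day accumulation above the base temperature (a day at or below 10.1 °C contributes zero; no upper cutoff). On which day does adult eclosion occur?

Daily DD above 10.1 °C: 12.2, 9.3, 15.0, 14.4, 14.7, 0.0, 8.9, 19.6, 18.6.
Cumulative: 12.2, 21.5, 36.5, 50.9, 65.6, 65.6, 74.5, 94.1, 112.7.
The total first reaches 74 DD on day 7.

day 7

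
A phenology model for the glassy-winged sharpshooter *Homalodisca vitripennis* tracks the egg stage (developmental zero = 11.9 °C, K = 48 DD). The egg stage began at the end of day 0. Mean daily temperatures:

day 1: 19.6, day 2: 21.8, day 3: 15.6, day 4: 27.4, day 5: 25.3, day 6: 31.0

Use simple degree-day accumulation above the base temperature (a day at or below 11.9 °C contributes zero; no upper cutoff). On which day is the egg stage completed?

Daily DD above 11.9 °C: 7.7, 9.9, 3.7, 15.5, 13.4, 19.1.
Cumulative: 7.7, 17.6, 21.3, 36.8, 50.2, 69.3.
The total first reaches 48 DD on day 5.

day 5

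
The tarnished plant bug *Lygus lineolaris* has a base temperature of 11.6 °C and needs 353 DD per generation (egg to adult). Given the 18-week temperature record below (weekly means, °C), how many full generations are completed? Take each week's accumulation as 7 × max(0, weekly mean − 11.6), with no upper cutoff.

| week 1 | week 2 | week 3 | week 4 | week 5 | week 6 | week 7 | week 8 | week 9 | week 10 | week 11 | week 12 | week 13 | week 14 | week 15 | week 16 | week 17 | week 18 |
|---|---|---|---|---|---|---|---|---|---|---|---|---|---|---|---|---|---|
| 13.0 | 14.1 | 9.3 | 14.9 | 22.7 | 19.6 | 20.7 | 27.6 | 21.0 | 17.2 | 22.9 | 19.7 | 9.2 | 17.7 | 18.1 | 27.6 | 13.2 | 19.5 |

Weekly DD (7 × max(0, T̄ − 11.6)): 9.8, 17.5, 0.0, 23.1, 77.7, 56.0, 63.7, 112.0, 65.8, 39.2, 79.1, 56.7, 0.0, 42.7, 45.5, 112.0, 11.2, 55.3.
Season total = 867.3 DD.
Complete generations = ⌊867.3 / 353⌋ = 2.

2 generations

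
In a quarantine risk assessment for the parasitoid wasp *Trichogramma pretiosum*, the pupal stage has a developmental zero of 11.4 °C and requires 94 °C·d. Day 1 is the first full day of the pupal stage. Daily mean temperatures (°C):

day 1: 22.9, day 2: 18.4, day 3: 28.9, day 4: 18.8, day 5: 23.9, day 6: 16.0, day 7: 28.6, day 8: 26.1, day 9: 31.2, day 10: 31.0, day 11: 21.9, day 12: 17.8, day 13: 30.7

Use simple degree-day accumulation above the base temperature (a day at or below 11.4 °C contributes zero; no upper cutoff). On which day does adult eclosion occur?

Daily DD above 11.4 °C: 11.5, 7.0, 17.5, 7.4, 12.5, 4.6, 17.2, 14.7, 19.8, 19.6, 10.5, 6.4, 19.3.
Cumulative: 11.5, 18.5, 36.0, 43.4, 55.9, 60.5, 77.7, 92.4, 112.2, 131.8, 142.3, 148.7, 168.0.
The total first reaches 94 DD on day 9.

day 9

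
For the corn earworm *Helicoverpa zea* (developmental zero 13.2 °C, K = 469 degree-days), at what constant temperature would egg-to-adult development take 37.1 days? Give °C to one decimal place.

25.8 °C

Required daily accumulation = 469 / 37.1 = 12.642 DD/day.
T = T_base + 12.642 = 13.2 + 12.642 = 25.842 ≈ 25.8 °C.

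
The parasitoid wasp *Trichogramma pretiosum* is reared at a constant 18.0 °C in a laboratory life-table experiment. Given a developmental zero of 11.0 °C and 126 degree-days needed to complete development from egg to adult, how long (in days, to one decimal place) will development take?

Daily accumulation = 18.0 − 11.0 = 7.0 DD/day.
Duration = 126 / 7.0 = 18.000 ≈ 18.0 days.

18.0 days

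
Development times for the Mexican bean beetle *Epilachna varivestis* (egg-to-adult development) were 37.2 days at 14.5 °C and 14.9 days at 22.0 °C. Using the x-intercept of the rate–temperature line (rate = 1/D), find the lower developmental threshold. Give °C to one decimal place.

Linear rate model ⇒ the product D·(T − T_b) is constant across temperatures.
37.2·(14.5 − T_b) = 14.9·(22.0 − T_b)
T_b = (37.2·14.5 − 14.9·22.0) / (37.2 − 14.9) = 211.60 / 22.3 = 9.489 °C ≈ 9.5 °C.

9.5 °C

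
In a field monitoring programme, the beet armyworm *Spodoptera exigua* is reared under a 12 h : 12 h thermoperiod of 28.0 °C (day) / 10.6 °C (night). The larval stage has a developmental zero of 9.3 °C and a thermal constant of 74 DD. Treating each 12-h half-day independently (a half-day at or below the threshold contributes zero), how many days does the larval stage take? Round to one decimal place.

Day half: max(0, 28.0 − 9.3) × 0.5 = 18.7 × 0.5 = 9.35 DD.
Night half: max(0, 10.6 − 9.3) × 0.5 = 1.3 × 0.5 = 0.65 DD.
Per 24 h: 10.00 DD/day.
Duration = 74 / 10.00 = 7.400 ≈ 7.4 days.

7.4 days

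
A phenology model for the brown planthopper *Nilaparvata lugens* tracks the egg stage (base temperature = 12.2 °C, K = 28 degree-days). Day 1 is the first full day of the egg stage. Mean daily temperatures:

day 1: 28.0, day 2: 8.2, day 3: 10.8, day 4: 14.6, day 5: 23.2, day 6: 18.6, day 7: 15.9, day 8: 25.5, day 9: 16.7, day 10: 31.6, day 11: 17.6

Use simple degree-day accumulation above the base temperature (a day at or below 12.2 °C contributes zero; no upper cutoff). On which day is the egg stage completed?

Daily DD above 12.2 °C: 15.8, 0.0, 0.0, 2.4, 11.0, 6.4, 3.7, 13.3, 4.5, 19.4, 5.4.
Cumulative: 15.8, 15.8, 15.8, 18.2, 29.2, 35.6, 39.3, 52.6, 57.1, 76.5, 81.9.
The total first reaches 28 DD on day 5.

day 5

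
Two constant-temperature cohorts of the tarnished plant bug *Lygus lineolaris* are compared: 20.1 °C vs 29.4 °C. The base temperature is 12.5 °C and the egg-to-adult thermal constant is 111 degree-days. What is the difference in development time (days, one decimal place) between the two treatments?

8.0 days

At 20.1 °C: 111 / (20.1 − 12.5) = 111 / 7.6 = 14.605 d.
At 29.4 °C: 111 / (29.4 − 12.5) = 111 / 16.9 = 6.568 d.
Difference = |14.605 − 6.568| = 8.037 ≈ 8.0 days.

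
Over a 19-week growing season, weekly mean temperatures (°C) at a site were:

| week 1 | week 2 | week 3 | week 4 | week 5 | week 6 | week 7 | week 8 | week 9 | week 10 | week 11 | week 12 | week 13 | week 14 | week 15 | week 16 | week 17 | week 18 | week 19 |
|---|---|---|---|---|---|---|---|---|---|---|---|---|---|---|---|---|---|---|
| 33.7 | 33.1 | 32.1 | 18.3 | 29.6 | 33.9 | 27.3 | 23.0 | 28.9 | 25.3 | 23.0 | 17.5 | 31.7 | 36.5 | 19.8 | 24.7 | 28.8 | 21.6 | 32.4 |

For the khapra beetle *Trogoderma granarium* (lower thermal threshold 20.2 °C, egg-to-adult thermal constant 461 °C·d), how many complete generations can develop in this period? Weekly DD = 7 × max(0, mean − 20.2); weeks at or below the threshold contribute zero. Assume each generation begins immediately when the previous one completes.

2 generations

Weekly DD (7 × max(0, T̄ − 20.2)): 94.5, 90.3, 83.3, 0.0, 65.8, 95.9, 49.7, 19.6, 60.9, 35.7, 19.6, 0.0, 80.5, 114.1, 0.0, 31.5, 60.2, 9.8, 85.4.
Season total = 996.8 DD.
Complete generations = ⌊996.8 / 461⌋ = 2.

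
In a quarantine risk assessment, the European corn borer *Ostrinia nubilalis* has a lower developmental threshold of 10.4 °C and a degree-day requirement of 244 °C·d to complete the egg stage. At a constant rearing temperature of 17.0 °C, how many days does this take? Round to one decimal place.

Daily accumulation = 17.0 − 10.4 = 6.6 DD/day.
Duration = 244 / 6.6 = 36.970 ≈ 37.0 days.

37.0 days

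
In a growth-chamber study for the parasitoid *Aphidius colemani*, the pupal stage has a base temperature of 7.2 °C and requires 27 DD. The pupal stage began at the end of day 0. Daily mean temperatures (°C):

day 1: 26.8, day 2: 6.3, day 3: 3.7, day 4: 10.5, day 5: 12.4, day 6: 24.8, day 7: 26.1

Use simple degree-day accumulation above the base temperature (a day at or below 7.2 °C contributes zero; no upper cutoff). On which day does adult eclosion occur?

day 5

Daily DD above 7.2 °C: 19.6, 0.0, 0.0, 3.3, 5.2, 17.6, 18.9.
Cumulative: 19.6, 19.6, 19.6, 22.9, 28.1, 45.7, 64.6.
The total first reaches 27 DD on day 5.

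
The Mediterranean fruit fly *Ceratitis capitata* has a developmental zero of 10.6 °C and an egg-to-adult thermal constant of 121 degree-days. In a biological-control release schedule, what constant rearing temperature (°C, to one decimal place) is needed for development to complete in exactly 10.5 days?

22.1 °C

Required daily accumulation = 121 / 10.5 = 11.524 DD/day.
T = T_base + 11.524 = 10.6 + 11.524 = 22.124 ≈ 22.1 °C.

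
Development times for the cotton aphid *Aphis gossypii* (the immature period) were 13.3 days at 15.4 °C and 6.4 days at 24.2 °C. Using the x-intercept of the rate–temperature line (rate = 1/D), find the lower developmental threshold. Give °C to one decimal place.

7.2 °C

Equal thermal constants: D₁(T₁ − T_b) = D₂(T₂ − T_b).
13.3·(15.4 − T_b) = 6.4·(24.2 − T_b)
T_b = (13.3·15.4 − 6.4·24.2) / (13.3 − 6.4) = 49.94 / 6.9 = 7.238 °C ≈ 7.2 °C.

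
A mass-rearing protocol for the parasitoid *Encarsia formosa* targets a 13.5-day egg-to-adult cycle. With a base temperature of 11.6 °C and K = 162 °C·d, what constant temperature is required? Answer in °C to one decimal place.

23.6 °C

Required daily accumulation = 162 / 13.5 = 12.000 DD/day.
T = T_base + 12.000 = 11.6 + 12.000 = 23.600 ≈ 23.6 °C.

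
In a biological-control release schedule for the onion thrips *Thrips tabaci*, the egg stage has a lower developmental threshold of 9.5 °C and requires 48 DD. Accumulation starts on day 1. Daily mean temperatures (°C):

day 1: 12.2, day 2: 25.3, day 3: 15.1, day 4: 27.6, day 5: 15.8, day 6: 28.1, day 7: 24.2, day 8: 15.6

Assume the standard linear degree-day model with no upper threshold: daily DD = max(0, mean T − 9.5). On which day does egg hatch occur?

day 5

Daily DD above 9.5 °C: 2.7, 15.8, 5.6, 18.1, 6.3, 18.6, 14.7, 6.1.
Cumulative: 2.7, 18.5, 24.1, 42.2, 48.5, 67.1, 81.8, 87.9.
The total first reaches 48 DD on day 5.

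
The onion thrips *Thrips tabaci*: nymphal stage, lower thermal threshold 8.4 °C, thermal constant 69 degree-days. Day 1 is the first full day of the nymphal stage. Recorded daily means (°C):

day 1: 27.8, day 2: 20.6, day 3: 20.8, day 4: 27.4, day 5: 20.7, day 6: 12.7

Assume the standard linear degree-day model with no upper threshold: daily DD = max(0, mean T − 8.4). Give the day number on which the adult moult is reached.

Daily DD above 8.4 °C: 19.4, 12.2, 12.4, 19.0, 12.3, 4.3.
Cumulative: 19.4, 31.6, 44.0, 63.0, 75.3, 79.6.
The total first reaches 69 DD on day 5.

day 5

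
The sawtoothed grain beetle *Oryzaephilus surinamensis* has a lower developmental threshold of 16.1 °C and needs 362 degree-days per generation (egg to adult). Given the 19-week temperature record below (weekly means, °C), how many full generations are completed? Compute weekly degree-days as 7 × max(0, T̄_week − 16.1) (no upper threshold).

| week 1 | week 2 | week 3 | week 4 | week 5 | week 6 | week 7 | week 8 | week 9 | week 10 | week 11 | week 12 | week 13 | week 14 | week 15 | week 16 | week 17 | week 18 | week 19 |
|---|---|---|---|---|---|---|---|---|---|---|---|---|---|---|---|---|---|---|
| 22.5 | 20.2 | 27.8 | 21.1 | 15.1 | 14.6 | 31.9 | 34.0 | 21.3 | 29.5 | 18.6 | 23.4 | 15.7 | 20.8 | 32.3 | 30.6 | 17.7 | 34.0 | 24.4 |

Weekly DD (7 × max(0, T̄ − 16.1)): 44.8, 28.7, 81.9, 35.0, 0.0, 0.0, 110.6, 125.3, 36.4, 93.8, 17.5, 51.1, 0.0, 32.9, 113.4, 101.5, 11.2, 125.3, 58.1.
Season total = 1067.5 DD.
Complete generations = ⌊1067.5 / 362⌋ = 2.

2 generations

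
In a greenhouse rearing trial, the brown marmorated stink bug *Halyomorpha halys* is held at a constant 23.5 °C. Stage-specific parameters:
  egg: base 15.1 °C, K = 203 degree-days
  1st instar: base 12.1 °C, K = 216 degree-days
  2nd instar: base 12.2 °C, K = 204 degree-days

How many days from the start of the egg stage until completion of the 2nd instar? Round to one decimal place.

egg: 203 / (23.5 − 15.1) = 203 / 8.4 = 24.167 d.
1st instar: 216 / (23.5 − 12.1) = 216 / 11.4 = 18.947 d.
2nd instar: 204 / (23.5 − 12.2) = 204 / 11.3 = 18.053 d.
Sum = 61.167 ≈ 61.2 days.

61.2 days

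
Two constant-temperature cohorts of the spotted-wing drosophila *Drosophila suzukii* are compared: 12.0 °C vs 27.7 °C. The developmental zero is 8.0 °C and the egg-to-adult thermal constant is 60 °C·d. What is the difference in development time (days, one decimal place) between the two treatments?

At 12.0 °C: 60 / (12.0 − 8.0) = 60 / 4.0 = 15.000 d.
At 27.7 °C: 60 / (27.7 − 8.0) = 60 / 19.7 = 3.046 d.
Difference = |15.000 − 3.046| = 11.954 ≈ 12.0 days.

12.0 days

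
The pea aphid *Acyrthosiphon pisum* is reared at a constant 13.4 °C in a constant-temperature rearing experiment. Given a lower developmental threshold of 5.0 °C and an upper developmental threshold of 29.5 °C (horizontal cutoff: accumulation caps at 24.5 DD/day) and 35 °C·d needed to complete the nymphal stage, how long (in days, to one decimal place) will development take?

4.2 days

Daily accumulation = 13.4 − 5.0 = 8.4 DD/day.
Duration = 35 / 8.4 = 4.167 ≈ 4.2 days.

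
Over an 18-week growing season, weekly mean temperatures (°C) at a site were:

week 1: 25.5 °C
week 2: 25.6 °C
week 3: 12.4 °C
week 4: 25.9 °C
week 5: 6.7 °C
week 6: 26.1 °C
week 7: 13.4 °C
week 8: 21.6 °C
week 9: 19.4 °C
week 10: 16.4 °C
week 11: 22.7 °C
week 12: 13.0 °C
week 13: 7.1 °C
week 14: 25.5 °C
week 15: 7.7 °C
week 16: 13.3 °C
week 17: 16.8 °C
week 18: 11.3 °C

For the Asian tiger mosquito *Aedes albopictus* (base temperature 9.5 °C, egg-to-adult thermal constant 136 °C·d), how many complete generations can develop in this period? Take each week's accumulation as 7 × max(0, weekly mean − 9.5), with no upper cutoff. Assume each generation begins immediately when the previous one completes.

Weekly DD (7 × max(0, T̄ − 9.5)): 112.0, 112.7, 20.3, 114.8, 0.0, 116.2, 27.3, 84.7, 69.3, 48.3, 92.4, 24.5, 0.0, 112.0, 0.0, 26.6, 51.1, 12.6.
Season total = 1024.8 DD.
Complete generations = ⌊1024.8 / 136⌋ = 7.

7 generations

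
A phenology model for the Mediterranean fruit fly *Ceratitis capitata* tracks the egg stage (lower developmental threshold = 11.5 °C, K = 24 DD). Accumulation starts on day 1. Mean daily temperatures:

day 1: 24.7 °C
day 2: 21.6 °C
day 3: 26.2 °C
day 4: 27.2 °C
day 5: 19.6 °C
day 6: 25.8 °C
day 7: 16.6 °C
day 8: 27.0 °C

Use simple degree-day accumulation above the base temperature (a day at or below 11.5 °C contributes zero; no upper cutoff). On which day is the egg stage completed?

Daily DD above 11.5 °C: 13.2, 10.1, 14.7, 15.7, 8.1, 14.3, 5.1, 15.5.
Cumulative: 13.2, 23.3, 38.0, 53.7, 61.8, 76.1, 81.2, 96.7.
The total first reaches 24 DD on day 3.

day 3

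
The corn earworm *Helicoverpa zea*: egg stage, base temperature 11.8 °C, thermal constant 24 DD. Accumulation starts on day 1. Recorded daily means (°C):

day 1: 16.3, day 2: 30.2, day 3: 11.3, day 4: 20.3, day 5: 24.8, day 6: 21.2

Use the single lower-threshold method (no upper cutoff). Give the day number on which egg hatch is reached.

Daily DD above 11.8 °C: 4.5, 18.4, 0.0, 8.5, 13.0, 9.4.
Cumulative: 4.5, 22.9, 22.9, 31.4, 44.4, 53.8.
The total first reaches 24 DD on day 4.

day 4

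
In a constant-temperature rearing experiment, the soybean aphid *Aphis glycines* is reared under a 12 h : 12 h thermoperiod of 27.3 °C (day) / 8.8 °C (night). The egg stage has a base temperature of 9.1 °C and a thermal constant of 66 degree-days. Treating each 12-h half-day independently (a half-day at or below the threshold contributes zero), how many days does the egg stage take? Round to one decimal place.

7.3 days

Day half: max(0, 27.3 − 9.1) × 0.5 = 18.2 × 0.5 = 9.10 DD.
Night half: max(0, 8.8 − 9.1) × 0.5 = 0.0 × 0.5 = 0.00 DD.
Per 24 h: 9.10 DD/day.
Duration = 66 / 9.10 = 7.253 ≈ 7.3 days.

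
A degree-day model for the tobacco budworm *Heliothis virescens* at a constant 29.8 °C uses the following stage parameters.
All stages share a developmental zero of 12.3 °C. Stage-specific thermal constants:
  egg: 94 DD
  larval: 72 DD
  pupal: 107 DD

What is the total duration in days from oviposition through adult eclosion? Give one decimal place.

Daily accumulation at 29.8 °C = 29.8 − 12.3 = 17.5 DD/day.
Total K = 94 + 72 + 107 = 273 DD.
Total duration = 273 / 17.5 = 15.600 ≈ 15.6 days.

15.6 days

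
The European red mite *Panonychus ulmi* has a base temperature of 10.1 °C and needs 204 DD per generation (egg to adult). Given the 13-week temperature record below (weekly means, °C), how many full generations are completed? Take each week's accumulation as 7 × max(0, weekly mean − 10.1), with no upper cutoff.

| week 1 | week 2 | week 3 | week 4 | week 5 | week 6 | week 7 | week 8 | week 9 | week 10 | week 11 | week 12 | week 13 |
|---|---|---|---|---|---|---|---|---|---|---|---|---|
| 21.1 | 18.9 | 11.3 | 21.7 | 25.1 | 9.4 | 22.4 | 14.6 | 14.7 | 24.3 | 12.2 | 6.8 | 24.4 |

Weekly DD (7 × max(0, T̄ − 10.1)): 77.0, 61.6, 8.4, 81.2, 105.0, 0.0, 86.1, 31.5, 32.2, 99.4, 14.7, 0.0, 100.1.
Season total = 697.2 DD.
Complete generations = ⌊697.2 / 204⌋ = 3.

3 generations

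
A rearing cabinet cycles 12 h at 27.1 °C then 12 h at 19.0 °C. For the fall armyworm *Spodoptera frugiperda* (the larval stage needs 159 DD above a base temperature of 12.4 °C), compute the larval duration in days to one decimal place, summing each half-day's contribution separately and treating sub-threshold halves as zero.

Day half: max(0, 27.1 − 12.4) × 0.5 = 14.7 × 0.5 = 7.35 DD.
Night half: max(0, 19.0 − 12.4) × 0.5 = 6.6 × 0.5 = 3.30 DD.
Per 24 h: 10.65 DD/day.
Duration = 159 / 10.65 = 14.930 ≈ 14.9 days.

14.9 days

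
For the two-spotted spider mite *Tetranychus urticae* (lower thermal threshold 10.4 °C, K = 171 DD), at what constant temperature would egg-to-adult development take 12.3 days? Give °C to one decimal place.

Required daily accumulation = 171 / 12.3 = 13.902 DD/day.
T = T_base + 13.902 = 10.4 + 13.902 = 24.302 ≈ 24.3 °C.

24.3 °C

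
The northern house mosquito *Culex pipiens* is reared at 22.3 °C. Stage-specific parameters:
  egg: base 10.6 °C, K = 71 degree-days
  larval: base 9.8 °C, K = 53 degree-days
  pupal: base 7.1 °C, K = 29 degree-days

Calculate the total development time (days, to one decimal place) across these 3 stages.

12.2 days

egg: 71 / (22.3 − 10.6) = 71 / 11.7 = 6.068 d.
larval: 53 / (22.3 − 9.8) = 53 / 12.5 = 4.240 d.
pupal: 29 / (22.3 − 7.1) = 29 / 15.2 = 1.908 d.
Sum = 12.216 ≈ 12.2 days.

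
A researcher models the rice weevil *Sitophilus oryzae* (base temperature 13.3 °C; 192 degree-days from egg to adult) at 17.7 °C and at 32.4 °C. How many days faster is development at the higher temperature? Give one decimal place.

At 17.7 °C: 192 / (17.7 − 13.3) = 192 / 4.4 = 43.636 d.
At 32.4 °C: 192 / (32.4 − 13.3) = 192 / 19.1 = 10.052 d.
Difference = |43.636 − 10.052| = 33.584 ≈ 33.6 days.

33.6 days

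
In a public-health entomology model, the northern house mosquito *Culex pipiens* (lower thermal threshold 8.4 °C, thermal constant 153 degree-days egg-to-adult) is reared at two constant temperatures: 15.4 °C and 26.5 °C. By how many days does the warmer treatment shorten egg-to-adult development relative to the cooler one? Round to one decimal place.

At 15.4 °C: 153 / (15.4 − 8.4) = 153 / 7.0 = 21.857 d.
At 26.5 °C: 153 / (26.5 − 8.4) = 153 / 18.1 = 8.453 d.
Difference = |21.857 − 8.453| = 13.404 ≈ 13.4 days.

13.4 days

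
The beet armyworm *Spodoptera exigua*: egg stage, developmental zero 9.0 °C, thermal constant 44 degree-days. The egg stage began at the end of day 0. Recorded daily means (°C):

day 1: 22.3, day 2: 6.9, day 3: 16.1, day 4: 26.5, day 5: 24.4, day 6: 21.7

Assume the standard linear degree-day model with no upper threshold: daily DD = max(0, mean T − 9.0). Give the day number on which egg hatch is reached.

Daily DD above 9.0 °C: 13.3, 0.0, 7.1, 17.5, 15.4, 12.7.
Cumulative: 13.3, 13.3, 20.4, 37.9, 53.3, 66.0.
The total first reaches 44 DD on day 5.

day 5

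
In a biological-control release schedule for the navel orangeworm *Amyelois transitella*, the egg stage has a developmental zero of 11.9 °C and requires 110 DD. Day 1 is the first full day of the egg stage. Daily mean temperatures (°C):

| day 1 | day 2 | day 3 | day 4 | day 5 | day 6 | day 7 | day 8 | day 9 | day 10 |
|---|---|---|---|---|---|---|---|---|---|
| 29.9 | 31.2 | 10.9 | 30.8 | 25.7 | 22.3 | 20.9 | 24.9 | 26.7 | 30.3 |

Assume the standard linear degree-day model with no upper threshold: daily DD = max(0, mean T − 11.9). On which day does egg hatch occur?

Daily DD above 11.9 °C: 18.0, 19.3, 0.0, 18.9, 13.8, 10.4, 9.0, 13.0, 14.8, 18.4.
Cumulative: 18.0, 37.3, 37.3, 56.2, 70.0, 80.4, 89.4, 102.4, 117.2, 135.6.
The total first reaches 110 DD on day 9.

day 9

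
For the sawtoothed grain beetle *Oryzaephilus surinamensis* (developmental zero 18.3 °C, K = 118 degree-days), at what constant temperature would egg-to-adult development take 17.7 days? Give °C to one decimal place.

25.0 °C

Required daily accumulation = 118 / 17.7 = 6.667 DD/day.
T = T_base + 6.667 = 18.3 + 6.667 = 24.967 ≈ 25.0 °C.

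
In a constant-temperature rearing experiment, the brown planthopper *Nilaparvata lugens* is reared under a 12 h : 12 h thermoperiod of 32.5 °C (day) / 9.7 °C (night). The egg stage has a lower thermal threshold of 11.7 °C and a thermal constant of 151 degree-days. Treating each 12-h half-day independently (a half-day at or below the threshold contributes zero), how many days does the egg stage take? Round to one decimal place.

Day half: max(0, 32.5 − 11.7) × 0.5 = 20.8 × 0.5 = 10.40 DD.
Night half: max(0, 9.7 − 11.7) × 0.5 = 0.0 × 0.5 = 0.00 DD.
Per 24 h: 10.40 DD/day.
Duration = 151 / 10.40 = 14.519 ≈ 14.5 days.

14.5 days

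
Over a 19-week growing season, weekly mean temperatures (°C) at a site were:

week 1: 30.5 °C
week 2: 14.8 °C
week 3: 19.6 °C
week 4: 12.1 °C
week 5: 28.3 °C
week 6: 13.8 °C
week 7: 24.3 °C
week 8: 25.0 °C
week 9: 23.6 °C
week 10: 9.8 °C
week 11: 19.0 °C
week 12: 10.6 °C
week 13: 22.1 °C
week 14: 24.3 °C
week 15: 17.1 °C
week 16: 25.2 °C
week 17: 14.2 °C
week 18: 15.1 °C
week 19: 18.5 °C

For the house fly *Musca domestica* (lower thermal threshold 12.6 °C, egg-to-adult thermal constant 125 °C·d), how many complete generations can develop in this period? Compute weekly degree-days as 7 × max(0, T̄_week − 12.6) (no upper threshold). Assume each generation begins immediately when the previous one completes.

7 generations

Weekly DD (7 × max(0, T̄ − 12.6)): 125.3, 15.4, 49.0, 0.0, 109.9, 8.4, 81.9, 86.8, 77.0, 0.0, 44.8, 0.0, 66.5, 81.9, 31.5, 88.2, 11.2, 17.5, 41.3.
Season total = 936.6 DD.
Complete generations = ⌊936.6 / 125⌋ = 7.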